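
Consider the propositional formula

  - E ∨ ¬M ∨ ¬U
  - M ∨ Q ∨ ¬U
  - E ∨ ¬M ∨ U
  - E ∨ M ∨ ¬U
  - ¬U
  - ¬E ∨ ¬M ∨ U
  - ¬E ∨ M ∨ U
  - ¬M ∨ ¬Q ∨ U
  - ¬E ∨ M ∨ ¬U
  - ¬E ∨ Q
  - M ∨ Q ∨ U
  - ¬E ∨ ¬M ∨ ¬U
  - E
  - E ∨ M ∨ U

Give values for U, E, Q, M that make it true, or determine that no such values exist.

No satisfying assignment exists.

Case U = True:
  Clause (¬U) is falsified — contradiction.
Case U = False:
  (E) forces E = True.
  (¬E ∨ ¬M ∨ U) forces M = False.
  Clause (¬E ∨ M ∨ U) is falsified — contradiction.
Both cases fail, so the formula is unsatisfiable.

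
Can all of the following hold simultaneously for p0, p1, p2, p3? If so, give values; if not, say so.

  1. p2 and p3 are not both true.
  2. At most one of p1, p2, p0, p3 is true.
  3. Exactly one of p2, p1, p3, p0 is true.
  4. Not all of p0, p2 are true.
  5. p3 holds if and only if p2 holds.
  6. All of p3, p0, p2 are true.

Unsatisfiable — no assignment works.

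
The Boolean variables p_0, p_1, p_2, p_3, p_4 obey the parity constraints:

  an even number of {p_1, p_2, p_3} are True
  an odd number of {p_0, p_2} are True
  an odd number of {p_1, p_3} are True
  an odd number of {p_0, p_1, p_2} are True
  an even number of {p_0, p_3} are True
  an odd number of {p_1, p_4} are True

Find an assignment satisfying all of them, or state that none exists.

Unsatisfiable — no assignment works.

Adding constraints 1, 4, 5 mod 2: every variable appears an even number of times on the left, so the left side is 0.
But the right sides sum to 1 (mod 2). 0 ≠ 1 — the system is inconsistent.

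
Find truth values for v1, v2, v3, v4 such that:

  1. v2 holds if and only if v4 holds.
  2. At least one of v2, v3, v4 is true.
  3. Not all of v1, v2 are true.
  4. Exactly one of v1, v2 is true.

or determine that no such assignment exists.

v1 = True, v2 = False, v3 = True, v4 = False

  (1) v2=F, v4=F — same ✓
  (2) {v2, v3, v4}: 1 true — at least one ✓
  (3) {v1, v2}: 1/2 true — not all ✓
  (4) {v1, v2}: 1 true — exactly one ✓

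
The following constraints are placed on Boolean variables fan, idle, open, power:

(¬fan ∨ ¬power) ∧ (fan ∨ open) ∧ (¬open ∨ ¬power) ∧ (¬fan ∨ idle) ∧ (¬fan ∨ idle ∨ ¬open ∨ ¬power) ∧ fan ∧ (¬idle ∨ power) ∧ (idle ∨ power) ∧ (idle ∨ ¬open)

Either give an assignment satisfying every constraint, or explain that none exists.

No satisfying assignment exists.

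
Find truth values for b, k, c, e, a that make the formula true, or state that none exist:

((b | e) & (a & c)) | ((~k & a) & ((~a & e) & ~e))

b: True, k: True, c: True, e: True, a: True

  ((b | e) & (a & c)) | ((~k & a) & ((~a & e) & ~e)) = True
    (b | e) & (a & c) = True
      b | e = True
      a & c = True
    (~k & a) & ((~a & e) & ~e) = False
      ~k & a = False
        ~k = False
      (~a & e) & ~e = False
        ~a & e = False
          ~a = False
        ~e = False
The formula evaluates to True.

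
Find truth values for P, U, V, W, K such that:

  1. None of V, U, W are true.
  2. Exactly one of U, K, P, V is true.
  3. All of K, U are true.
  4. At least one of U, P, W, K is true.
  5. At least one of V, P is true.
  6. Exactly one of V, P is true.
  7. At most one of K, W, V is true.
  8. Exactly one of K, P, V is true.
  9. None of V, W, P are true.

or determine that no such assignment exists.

Case U = True:
  Constraint (1) is violated (U=T) — contradiction.
Case U = False:
  Constraint (3) is violated (U=F) — contradiction.
Both cases fail — unsatisfiable.

Unsatisfiable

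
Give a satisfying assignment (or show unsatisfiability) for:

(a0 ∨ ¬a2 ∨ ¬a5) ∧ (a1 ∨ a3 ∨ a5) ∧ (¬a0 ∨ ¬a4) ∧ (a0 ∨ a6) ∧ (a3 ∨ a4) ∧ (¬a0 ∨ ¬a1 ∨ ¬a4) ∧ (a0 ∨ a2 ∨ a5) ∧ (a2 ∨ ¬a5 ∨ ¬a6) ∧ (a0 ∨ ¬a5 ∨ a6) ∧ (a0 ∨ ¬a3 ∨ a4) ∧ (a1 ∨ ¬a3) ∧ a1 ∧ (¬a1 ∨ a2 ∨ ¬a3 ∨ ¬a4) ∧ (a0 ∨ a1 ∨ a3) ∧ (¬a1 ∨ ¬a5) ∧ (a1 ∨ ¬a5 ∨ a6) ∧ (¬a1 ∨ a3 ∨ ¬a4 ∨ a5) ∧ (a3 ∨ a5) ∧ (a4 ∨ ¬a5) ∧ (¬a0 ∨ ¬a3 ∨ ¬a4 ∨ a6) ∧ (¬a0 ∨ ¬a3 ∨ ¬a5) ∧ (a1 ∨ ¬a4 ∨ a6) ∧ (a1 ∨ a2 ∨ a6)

Unit clause (a1) forces a1 = True.
In (¬a1 ∨ ¬a5) only ¬a5 is left, so a5 = False.
In (a3 ∨ a5) only a3 is left, so a3 = True.
Set a0 = True.
  then (¬a0 ∨ ¬a4) forces a4 = False.
Set a2 = True.
Set a6 = True.
All clauses satisfied.

a0 = True; a1 = True; a2 = True; a3 = True; a4 = False; a5 = False; a6 = True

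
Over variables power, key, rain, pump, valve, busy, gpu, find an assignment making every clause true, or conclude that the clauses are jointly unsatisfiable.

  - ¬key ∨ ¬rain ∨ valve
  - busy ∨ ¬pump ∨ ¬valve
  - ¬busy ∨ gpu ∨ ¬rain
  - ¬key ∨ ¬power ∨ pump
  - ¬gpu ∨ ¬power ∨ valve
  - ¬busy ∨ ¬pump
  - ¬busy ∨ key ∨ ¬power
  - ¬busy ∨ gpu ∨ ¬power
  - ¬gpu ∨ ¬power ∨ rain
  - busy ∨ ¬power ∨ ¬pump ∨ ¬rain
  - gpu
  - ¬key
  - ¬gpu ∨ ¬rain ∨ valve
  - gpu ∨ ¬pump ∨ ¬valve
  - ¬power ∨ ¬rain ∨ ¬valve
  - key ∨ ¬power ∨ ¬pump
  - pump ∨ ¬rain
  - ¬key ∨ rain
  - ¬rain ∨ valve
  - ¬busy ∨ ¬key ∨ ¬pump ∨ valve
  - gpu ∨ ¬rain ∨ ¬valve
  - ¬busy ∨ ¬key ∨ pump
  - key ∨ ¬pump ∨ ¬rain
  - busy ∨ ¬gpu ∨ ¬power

power: False; key: False; rain: False; pump: True; valve: False; busy: False; gpu: True

Unit clause (gpu) forces gpu = True.
Unit clause (¬key) forces key = False.
Try power = True:
  (¬gpu ∨ ¬power ∨ valve) forces valve = True.
  (¬busy ∨ key ∨ ¬power) forces busy = False.
  clause (busy ∨ ¬gpu ∨ ¬power) is falsified — backtrack.
So power = False.
Set rain = False.
Set pump = True.
  then (¬busy ∨ ¬pump) forces busy = False.
  then (busy ∨ ¬pump ∨ ¬valve) forces valve = False.
All clauses satisfied.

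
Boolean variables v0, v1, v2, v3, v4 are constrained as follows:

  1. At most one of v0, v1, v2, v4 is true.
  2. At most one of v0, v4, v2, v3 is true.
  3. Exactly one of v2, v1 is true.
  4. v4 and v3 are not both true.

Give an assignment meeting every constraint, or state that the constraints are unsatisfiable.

v0 = False, v1 = True, v2 = False, v3 = True, v4 = False

  (1) {v0, v1, v2, v4}: 1 true — at most one ✓
  (2) {v0, v4, v2, v3}: 1 true — at most one ✓
  (3) {v2, v1}: 1 true — exactly one ✓
  (4) v4=F, v3=T — not both ✓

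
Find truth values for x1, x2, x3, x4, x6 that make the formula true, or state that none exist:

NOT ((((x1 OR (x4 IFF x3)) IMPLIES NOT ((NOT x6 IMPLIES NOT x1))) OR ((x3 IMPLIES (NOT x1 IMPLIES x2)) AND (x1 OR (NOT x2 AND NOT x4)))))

x1: False; x2: True; x3: False; x4: False; x6: True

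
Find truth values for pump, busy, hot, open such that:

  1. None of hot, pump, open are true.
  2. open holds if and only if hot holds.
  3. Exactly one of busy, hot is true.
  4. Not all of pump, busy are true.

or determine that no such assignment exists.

pump = False, busy = True, hot = False, open = False

  (1) {hot, pump, open}: 0 true — none ✓
  (2) open=F, hot=F — same ✓
  (3) {busy, hot}: 1 true — exactly one ✓
  (4) {pump, busy}: 1/2 true — not all ✓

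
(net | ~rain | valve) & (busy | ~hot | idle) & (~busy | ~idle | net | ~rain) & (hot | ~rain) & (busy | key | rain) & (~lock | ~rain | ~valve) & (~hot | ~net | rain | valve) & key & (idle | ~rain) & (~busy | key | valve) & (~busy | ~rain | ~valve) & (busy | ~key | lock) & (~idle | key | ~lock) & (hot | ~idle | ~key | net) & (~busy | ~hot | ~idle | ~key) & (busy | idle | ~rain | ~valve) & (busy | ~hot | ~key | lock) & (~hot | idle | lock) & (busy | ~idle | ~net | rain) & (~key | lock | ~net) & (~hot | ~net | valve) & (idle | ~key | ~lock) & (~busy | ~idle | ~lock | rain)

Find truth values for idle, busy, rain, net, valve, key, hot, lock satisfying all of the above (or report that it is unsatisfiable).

Unit clause (key) forces key = True.
Set idle = True.
Try busy = True:
  (~busy | ~hot | ~idle | ~key) forces hot = False.
  (hot | ~rain) forces rain = False.
  (hot | ~idle | ~key | net) forces net = True.
  (~key | lock | ~net) forces lock = True.
  clause (~busy | ~idle | ~lock | rain) is falsified — backtrack.
So busy = False.
  then (busy | ~key | lock) forces lock = True.
Set rain = False.
  then (busy | ~idle | ~net | rain) forces net = False.
  then (hot | ~idle | ~key | net) forces hot = True.
Set valve = True.
All clauses satisfied.

idle = True, busy = False, rain = False, net = False, valve = True, key = True, hot = True, lock = True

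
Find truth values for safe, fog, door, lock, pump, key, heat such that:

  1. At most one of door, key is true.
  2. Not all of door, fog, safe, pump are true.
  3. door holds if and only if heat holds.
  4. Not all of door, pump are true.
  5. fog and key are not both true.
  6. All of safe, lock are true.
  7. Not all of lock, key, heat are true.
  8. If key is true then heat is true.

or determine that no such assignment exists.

safe=T, fog=T, door=T, lock=T, pump=F, key=F, heat=T

  (1) {door, key}: 1 true — at most one ✓
  (2) {door, fog, safe, pump}: 3/4 true — not all ✓
  (3) door=T, heat=T — same ✓
  (4) {door, pump}: 1/2 true — not all ✓
  (5) fog=T, key=F — not both ✓
  (6) {safe, lock}: all 2 true ✓
  (7) {lock, key, heat}: 2/3 true — not all ✓
  (8) key=F ⇒ heat: vacuous ✓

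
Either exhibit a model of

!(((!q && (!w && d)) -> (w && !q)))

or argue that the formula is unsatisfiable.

w=F; q=F; d=T

  !(((!q && (!w && d)) -> (w && !q))) = True
    (!q && (!w && d)) -> (w && !q) = False
      !q && (!w && d) = True
        !q = True
        !w && d = True
          !w = True
      w && !q = False
        !q = True
The formula evaluates to True.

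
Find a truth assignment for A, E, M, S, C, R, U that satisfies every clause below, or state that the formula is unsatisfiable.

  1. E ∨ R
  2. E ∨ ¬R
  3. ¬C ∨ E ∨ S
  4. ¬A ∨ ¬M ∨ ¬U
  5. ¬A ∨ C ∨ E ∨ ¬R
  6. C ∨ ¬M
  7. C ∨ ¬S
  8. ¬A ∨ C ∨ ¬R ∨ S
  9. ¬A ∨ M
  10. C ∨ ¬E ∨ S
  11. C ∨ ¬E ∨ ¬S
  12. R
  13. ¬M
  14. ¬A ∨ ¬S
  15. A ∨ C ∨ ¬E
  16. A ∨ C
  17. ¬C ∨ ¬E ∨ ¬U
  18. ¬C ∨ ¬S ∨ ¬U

A: False, E: True, M: False, S: False, C: True, R: True, U: False

Unit clause (R) forces R = True.
Unit clause (¬M) forces M = False.
In (E ∨ ¬R) only E is left, so E = True.
In (¬A ∨ M) only ¬A is left, so A = False.
In (A ∨ C ∨ ¬E) only C is left, so C = True.
In (¬C ∨ ¬E ∨ ¬U) only ¬U is left, so U = False.
Set S = False.
All clauses satisfied.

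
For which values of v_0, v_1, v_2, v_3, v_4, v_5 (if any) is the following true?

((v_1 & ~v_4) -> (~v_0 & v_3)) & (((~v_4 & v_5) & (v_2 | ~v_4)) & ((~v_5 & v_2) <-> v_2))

v_0 = True, v_1 = False, v_2 = False, v_3 = True, v_4 = False, v_5 = True

  (v_1 & ~v_4) -> (~v_0 & v_3) = True
    v_1 & ~v_4 = False
      ~v_4 = True
    ~v_0 & v_3 = False
      ~v_0 = False
  ((~v_4 & v_5) & (v_2 | ~v_4)) & ((~v_5 & v_2) <-> v_2) = True
    (~v_4 & v_5) & (v_2 | ~v_4) = True
      ~v_4 & v_5 = True
        ~v_4 = True
      v_2 | ~v_4 = True
        ~v_4 = True
    (~v_5 & v_2) <-> v_2 = True
      ~v_5 & v_2 = False
        ~v_5 = False
Both conjuncts True, so the formula holds.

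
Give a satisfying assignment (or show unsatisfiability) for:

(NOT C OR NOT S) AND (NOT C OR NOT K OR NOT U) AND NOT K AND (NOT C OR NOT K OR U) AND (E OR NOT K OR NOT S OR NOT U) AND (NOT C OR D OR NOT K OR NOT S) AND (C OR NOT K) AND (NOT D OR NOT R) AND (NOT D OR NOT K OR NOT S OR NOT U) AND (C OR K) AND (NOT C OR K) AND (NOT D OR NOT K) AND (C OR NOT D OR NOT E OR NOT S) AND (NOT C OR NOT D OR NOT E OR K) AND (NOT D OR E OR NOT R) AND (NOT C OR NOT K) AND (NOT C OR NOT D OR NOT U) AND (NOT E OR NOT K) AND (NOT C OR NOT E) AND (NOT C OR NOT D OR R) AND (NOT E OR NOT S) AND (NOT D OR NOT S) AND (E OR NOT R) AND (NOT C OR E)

The formula is unsatisfiable.

Case K = True:
  Clause (NOT K) is falsified — contradiction.
Case K = False:
  (C OR K) forces C = True.
  Clause (NOT C OR K) is falsified — contradiction.
Both cases fail, so the formula is unsatisfiable.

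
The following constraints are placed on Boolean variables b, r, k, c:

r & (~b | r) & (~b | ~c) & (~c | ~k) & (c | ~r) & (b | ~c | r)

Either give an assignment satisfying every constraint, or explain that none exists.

Unit clause (r) forces r = True.
In (c | ~r) only c is left, so c = True.
In (~b | ~c) only ~b is left, so b = False.
In (~c | ~k) only ~k is left, so k = False.
Check each clause:
  (r): r holds.
  (~b | r): ~b holds.
  (~b | ~c): ~b holds.
  (~c | ~k): ~k holds.
  (c | ~r): c holds.
  (b | ~c | r): r holds.
All clauses satisfied.

b=F; r=T; k=F; c=T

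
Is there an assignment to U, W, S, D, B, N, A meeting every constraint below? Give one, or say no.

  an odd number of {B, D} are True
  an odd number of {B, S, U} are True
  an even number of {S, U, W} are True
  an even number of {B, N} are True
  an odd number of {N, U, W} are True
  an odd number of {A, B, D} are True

U = False, W = True, S = True, D = True, B = False, N = False, A = False

{B, D}: 1 true → odd ✓
{B, S, U}: 1 true → odd ✓
{S, U, W}: 2 true → even ✓
{B, N}: 0 true → even ✓
{N, U, W}: 1 true → odd ✓
{A, B, D}: 1 true → odd ✓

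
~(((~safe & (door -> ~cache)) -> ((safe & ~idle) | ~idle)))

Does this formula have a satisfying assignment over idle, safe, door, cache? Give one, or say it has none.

idle = True; safe = False; door = False; cache = True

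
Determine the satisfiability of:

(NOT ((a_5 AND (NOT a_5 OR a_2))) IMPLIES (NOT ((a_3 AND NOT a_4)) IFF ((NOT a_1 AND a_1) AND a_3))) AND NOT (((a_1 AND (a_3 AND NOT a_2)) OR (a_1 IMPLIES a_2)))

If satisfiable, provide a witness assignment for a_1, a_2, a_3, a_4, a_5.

Case a_1 = True: the formula simplifies to (NOT ((a_5 AND (NOT a_5 OR a_2))) IMPLIES (a_3 AND NOT a_4)) AND NOT (((a_3 AND NOT a_2) OR a_2)).
  a_2 = True: the conjunct NOT (((a_3 AND NOT a_2) OR a_2)) becomes NOT ((False OR True)) = False.
  a_2 = False: simplifies to (NOT ((a_5 AND NOT a_5)) IMPLIES (a_3 AND NOT a_4)) AND NOT a_3.
    a_3 = True: the conjunct NOT a_3 is False.
    a_3 = False: simplifies to a_5 AND NOT a_5.
      a_5 = True: the conjunct NOT a_5 is False.
      a_5 = False: the conjunct a_5 is False.
Case a_1 = False: the conjunct NOT (((a_1 AND (a_3 AND NOT a_2)) OR (a_1 IMPLIES a_2))) becomes NOT ((False OR True)) = False.
Both cases fail — unsatisfiable.

The formula is unsatisfiable.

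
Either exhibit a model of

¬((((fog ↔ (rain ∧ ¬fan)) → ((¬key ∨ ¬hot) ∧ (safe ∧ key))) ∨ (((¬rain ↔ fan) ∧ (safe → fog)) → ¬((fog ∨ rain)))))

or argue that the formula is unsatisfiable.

fog = True; key = False; hot = True; fan = False; rain = True; safe = False

  ¬((((fog ↔ (rain ∧ ¬fan)) → ((¬key ∨ ¬hot) ∧ (safe ∧ key))) ∨ (((¬rain ↔ fan) ∧ (safe → fog)) → ¬((fog ∨ rain))))) = True
    ((fog ↔ (rain ∧ ¬fan)) → ((¬key ∨ ¬hot) ∧ (safe ∧ key))) ∨ (((¬rain ↔ fan) ∧ (safe → fog)) → ¬((fog ∨ rain))) = False
      (fog ↔ (rain ∧ ¬fan)) → ((¬key ∨ ¬hot) ∧ (safe ∧ key)) = False
        fog ↔ (rain ∧ ¬fan) = True
          rain ∧ ¬fan = True
            ¬fan = True
        (¬key ∨ ¬hot) ∧ (safe ∧ key) = False
          ¬key ∨ ¬hot = True
            ¬key = True
            ¬hot = False
          safe ∧ key = False
      ((¬rain ↔ fan) ∧ (safe → fog)) → ¬((fog ∨ rain)) = False
        (¬rain ↔ fan) ∧ (safe → fog) = True
          ¬rain ↔ fan = True
            ¬rain = False
          safe → fog = True
        ¬((fog ∨ rain)) = False
          fog ∨ rain = True
The formula evaluates to True.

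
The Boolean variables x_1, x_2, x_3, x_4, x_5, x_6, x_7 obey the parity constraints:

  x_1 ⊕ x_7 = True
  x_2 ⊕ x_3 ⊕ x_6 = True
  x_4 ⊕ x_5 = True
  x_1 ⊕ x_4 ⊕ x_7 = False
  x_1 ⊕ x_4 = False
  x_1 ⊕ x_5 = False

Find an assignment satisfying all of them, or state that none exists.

Unsatisfiable — no assignment works.

Adding constraints 3, 5, 6 mod 2: every variable appears an even number of times on the left, so the left side is 0.
But the right sides sum to 1 (mod 2). 0 ≠ 1 — the system is inconsistent.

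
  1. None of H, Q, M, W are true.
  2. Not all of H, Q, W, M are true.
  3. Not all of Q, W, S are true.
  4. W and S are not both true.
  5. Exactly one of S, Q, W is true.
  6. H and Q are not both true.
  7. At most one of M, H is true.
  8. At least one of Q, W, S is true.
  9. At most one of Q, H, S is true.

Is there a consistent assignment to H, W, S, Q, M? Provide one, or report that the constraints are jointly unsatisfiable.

H = False; W = False; S = True; Q = False; M = False

  (1) {H, Q, M, W}: 0 true — none ✓
  (2) {H, Q, W, M}: 0/4 true — not all ✓
  (3) {Q, W, S}: 1/3 true — not all ✓
  (4) W=F, S=T — not both ✓
  (5) {S, Q, W}: 1 true — exactly one ✓
  (6) H=F, Q=F — not both ✓
  (7) {M, H}: 0 true — at most one ✓
  (8) {Q, W, S}: 1 true — at least one ✓
  (9) {Q, H, S}: 1 true — at most one ✓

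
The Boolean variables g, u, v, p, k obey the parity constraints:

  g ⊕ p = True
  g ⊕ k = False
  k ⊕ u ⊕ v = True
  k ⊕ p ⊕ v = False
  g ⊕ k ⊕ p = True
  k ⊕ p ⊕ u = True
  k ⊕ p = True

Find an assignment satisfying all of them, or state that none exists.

g: False, u: False, v: True, p: True, k: False

g ⊕ p = F ⊕ T = True ✓
g ⊕ k = F ⊕ F = False ✓
k ⊕ u ⊕ v = F ⊕ F ⊕ T = True ✓
k ⊕ p ⊕ v = F ⊕ T ⊕ T = False ✓
g ⊕ k ⊕ p = F ⊕ F ⊕ T = True ✓
k ⊕ p ⊕ u = F ⊕ T ⊕ F = True ✓
k ⊕ p = F ⊕ T = True ✓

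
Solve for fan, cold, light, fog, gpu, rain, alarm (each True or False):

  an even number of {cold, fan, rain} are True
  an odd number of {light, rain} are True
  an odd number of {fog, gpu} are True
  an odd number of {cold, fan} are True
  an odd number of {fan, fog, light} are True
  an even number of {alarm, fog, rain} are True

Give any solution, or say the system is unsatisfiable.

fan=F; cold=T; light=F; fog=T; gpu=F; rain=T; alarm=F

{cold, fan, rain}: 2 true → even ✓
{light, rain}: 1 true → odd ✓
{fog, gpu}: 1 true → odd ✓
{cold, fan}: 1 true → odd ✓
{fan, fog, light}: 1 true → odd ✓
{alarm, fog, rain}: 2 true → even ✓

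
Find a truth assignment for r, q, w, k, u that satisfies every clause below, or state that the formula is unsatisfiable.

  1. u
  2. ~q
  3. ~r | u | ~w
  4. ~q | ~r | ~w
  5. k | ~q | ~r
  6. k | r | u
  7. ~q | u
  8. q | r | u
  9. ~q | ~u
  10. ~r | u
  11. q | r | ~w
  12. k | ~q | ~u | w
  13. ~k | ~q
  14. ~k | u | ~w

Unit clause (u) forces u = True.
Unit clause (~q) forces q = False.
Set r = True.
Set w = True.
Set k = True.
All clauses satisfied.

r=T, q=F, w=T, k=T, u=T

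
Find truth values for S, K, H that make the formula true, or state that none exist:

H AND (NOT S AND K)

S: False, K: True, H: True

  NOT S AND K = True
    NOT S = True
Both conjuncts True, so the formula holds.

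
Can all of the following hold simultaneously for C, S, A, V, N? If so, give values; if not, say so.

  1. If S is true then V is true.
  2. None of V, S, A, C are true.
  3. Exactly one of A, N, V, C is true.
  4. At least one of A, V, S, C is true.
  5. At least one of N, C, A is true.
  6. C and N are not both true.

The formula is unsatisfiable.

Case S = True:
  Constraint (2) is violated (S=T) — contradiction.
Case S = False:
  (2) forces V = False.
  (2) forces A = False.
  (2) forces C = False.
  Constraint (4) is violated (A=F, V=F, S=F, C=F) — contradiction.
Both cases fail — unsatisfiable.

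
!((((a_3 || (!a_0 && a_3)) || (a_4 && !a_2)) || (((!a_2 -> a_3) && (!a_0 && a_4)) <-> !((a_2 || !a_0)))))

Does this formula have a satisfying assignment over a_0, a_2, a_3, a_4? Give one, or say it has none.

a_0 = True, a_2 = False, a_3 = False, a_4 = False

  !((((a_3 || (!a_0 && a_3)) || (a_4 && !a_2)) || (((!a_2 -> a_3) && (!a_0 && a_4)) <-> !((a_2 || !a_0))))) = True
    ((a_3 || (!a_0 && a_3)) || (a_4 && !a_2)) || (((!a_2 -> a_3) && (!a_0 && a_4)) <-> !((a_2 || !a_0))) = False
      (a_3 || (!a_0 && a_3)) || (a_4 && !a_2) = False
        a_3 || (!a_0 && a_3) = False
          !a_0 && a_3 = False
            !a_0 = False
        a_4 && !a_2 = False
          !a_2 = True
      ((!a_2 -> a_3) && (!a_0 && a_4)) <-> !((a_2 || !a_0)) = False
        (!a_2 -> a_3) && (!a_0 && a_4) = False
          !a_2 -> a_3 = False
            !a_2 = True
          !a_0 && a_4 = False
            !a_0 = False
        !((a_2 || !a_0)) = True
          a_2 || !a_0 = False
            !a_0 = False
The formula evaluates to True.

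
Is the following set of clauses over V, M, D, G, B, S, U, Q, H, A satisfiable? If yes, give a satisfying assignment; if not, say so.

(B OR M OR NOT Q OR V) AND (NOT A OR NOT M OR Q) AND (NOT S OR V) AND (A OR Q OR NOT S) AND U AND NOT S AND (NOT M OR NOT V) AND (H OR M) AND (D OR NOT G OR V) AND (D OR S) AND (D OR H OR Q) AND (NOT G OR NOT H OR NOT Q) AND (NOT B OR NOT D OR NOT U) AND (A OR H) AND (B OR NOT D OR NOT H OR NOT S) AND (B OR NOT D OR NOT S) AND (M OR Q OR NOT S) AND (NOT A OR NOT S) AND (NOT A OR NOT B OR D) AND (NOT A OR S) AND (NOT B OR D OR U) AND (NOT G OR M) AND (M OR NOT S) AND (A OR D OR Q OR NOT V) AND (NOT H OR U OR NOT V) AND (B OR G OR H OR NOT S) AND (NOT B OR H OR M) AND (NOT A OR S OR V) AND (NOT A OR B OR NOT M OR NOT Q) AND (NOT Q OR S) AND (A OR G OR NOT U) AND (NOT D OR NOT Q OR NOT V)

Unit clause (U) forces U = True.
Unit clause (NOT S) forces S = False.
In (D OR S) only D is left, so D = True.
In (NOT B OR NOT D OR NOT U) only NOT B is left, so B = False.
In (NOT A OR S) only NOT A is left, so A = False.
In (NOT Q OR S) only NOT Q is left, so Q = False.
In (A OR G OR NOT U) only G is left, so G = True.
In (A OR H) only H is left, so H = True.
In (NOT G OR M) only M is left, so M = True.
In (NOT M OR NOT V) only NOT V is left, so V = False.
All clauses satisfied.

V = False, M = True, D = True, G = True, B = False, S = False, U = True, Q = False, H = True, A = False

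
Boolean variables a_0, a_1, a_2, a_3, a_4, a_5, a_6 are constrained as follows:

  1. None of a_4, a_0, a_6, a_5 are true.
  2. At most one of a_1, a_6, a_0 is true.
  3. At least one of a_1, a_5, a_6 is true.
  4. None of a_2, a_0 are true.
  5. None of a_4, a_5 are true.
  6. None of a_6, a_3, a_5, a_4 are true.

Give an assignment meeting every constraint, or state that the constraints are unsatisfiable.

a_0 = False; a_1 = True; a_2 = False; a_3 = False; a_4 = False; a_5 = False; a_6 = False

  (1) {a_4, a_0, a_6, a_5}: 0 true — none ✓
  (2) {a_1, a_6, a_0}: 1 true — at most one ✓
  (3) {a_1, a_5, a_6}: 1 true — at least one ✓
  (4) {a_2, a_0}: 0 true — none ✓
  (5) {a_4, a_5}: 0 true — none ✓
  (6) {a_6, a_3, a_5, a_4}: 0 true — none ✓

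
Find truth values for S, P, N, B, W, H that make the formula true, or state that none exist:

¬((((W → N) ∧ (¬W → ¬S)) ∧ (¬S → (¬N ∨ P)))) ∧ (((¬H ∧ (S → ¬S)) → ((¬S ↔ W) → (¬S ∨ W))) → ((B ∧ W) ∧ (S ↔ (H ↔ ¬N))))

S = True, P = False, N = False, B = True, W = True, H = True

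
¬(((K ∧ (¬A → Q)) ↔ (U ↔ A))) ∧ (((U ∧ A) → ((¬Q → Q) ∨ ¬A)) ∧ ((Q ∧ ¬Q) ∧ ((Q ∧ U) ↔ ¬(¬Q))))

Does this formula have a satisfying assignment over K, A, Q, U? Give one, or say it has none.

Unsatisfiable

Case Q = True: the conjunct ¬Q is False.
Case Q = False: the conjunct Q is False.
Both cases fail — unsatisfiable.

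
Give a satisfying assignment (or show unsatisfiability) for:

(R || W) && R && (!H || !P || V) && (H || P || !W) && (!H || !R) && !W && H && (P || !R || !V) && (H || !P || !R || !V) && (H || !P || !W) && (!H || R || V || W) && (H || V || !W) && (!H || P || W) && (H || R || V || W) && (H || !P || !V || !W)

Unsatisfiable

Case R = True:
  (!H || !R) forces H = False.
  Clause (H) is falsified — contradiction.
Case R = False:
  Clause (R) is falsified — contradiction.
Both cases fail, so the formula is unsatisfiable.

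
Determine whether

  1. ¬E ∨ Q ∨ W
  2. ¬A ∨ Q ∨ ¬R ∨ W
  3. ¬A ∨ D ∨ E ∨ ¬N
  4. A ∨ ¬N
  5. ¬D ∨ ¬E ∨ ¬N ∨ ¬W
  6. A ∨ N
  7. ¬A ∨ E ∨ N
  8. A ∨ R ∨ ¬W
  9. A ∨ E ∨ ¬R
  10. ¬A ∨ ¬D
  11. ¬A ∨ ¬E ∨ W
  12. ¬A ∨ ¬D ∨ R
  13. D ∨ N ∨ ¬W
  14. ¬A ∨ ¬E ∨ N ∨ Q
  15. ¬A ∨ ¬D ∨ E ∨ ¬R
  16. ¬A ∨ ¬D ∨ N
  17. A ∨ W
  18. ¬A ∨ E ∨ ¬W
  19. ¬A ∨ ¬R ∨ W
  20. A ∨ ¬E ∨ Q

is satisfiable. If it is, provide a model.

E = True; R = True; Q = True; W = True; N = True; A = True; D = False

Set E = True.
Set R = True.
Set Q = True.
Try W = False:
  (¬A ∨ ¬E ∨ W) forces A = False.
  clause (A ∨ W) is falsified — backtrack.
So W = True.
Set N = True.
  then (A ∨ ¬N) forces A = True.
  then (¬D ∨ ¬E ∨ ¬N ∨ ¬W) forces D = False.
All clauses satisfied.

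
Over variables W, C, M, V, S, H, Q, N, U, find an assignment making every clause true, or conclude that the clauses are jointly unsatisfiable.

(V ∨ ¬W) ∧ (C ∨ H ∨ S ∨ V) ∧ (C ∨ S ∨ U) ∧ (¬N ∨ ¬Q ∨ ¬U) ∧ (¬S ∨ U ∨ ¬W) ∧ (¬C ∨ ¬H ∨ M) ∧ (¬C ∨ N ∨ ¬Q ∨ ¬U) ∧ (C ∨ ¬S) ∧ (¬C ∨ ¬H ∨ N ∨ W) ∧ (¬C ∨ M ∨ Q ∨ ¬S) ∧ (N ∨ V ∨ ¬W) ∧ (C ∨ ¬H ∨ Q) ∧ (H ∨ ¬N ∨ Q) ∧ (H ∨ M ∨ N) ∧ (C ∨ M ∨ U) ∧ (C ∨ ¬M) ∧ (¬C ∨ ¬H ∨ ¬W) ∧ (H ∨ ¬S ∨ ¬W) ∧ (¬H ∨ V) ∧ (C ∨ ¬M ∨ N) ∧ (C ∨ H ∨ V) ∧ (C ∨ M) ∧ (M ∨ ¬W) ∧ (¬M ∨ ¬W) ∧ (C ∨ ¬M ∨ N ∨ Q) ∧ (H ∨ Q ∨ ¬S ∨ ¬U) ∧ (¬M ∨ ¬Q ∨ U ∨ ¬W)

W = False, C = True, M = True, V = False, S = True, H = False, Q = False, N = False, U = False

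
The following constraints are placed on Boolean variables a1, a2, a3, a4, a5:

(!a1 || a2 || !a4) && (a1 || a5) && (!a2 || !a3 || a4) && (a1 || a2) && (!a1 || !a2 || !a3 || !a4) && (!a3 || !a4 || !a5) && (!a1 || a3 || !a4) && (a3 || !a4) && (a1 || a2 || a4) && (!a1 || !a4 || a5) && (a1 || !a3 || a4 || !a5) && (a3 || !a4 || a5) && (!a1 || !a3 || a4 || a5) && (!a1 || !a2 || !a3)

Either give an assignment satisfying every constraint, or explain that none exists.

a1=F, a2=T, a3=F, a4=F, a5=T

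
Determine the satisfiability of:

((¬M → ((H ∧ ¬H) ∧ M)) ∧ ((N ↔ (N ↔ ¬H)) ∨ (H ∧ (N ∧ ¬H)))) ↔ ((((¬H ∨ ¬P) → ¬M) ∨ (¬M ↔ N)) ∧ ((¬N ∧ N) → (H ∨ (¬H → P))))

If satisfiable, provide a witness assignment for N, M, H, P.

N = False; M = True; H = False; P = True

  ((¬M → ((H ∧ ¬H) ∧ M)) ∧ ((N ↔ (N ↔ ¬H)) ∨ (H ∧ (N ∧ ¬H)))) ↔ ((((¬H ∨ ¬P) → ¬M) ∨ (¬M ↔ N)) ∧ ((¬N ∧ N) → (H ∨ (¬H → P)))) = True
    (¬M → ((H ∧ ¬H) ∧ M)) ∧ ((N ↔ (N ↔ ¬H)) ∨ (H ∧ (N ∧ ¬H))) = True
      ¬M → ((H ∧ ¬H) ∧ M) = True
        ¬M = False
        (H ∧ ¬H) ∧ M = False
          H ∧ ¬H = False
            ¬H = True
      (N ↔ (N ↔ ¬H)) ∨ (H ∧ (N ∧ ¬H)) = True
        N ↔ (N ↔ ¬H) = True
          N ↔ ¬H = False
            ¬H = True
        H ∧ (N ∧ ¬H) = False
          N ∧ ¬H = False
            ¬H = True
    (((¬H ∨ ¬P) → ¬M) ∨ (¬M ↔ N)) ∧ ((¬N ∧ N) → (H ∨ (¬H → P))) = True
      ((¬H ∨ ¬P) → ¬M) ∨ (¬M ↔ N) = True
        (¬H ∨ ¬P) → ¬M = False
          ¬H ∨ ¬P = True
            ¬H = True
            ¬P = False
          ¬M = False
        ¬M ↔ N = True
          ¬M = False
      (¬N ∧ N) → (H ∨ (¬H → P)) = True
        ¬N ∧ N = False
          ¬N = True
        H ∨ (¬H → P) = True
          ¬H → P = True
            ¬H = True
The formula evaluates to True.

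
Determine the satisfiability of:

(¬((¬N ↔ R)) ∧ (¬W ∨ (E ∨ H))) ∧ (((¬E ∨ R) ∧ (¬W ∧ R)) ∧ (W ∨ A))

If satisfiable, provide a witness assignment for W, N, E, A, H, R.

W = False, N = True, E = True, A = True, H = True, R = True

  ¬((¬N ↔ R)) ∧ (¬W ∨ (E ∨ H)) = True
    ¬((¬N ↔ R)) = True
      ¬N ↔ R = False
        ¬N = False
    ¬W ∨ (E ∨ H) = True
      ¬W = True
      E ∨ H = True
  ((¬E ∨ R) ∧ (¬W ∧ R)) ∧ (W ∨ A) = True
    (¬E ∨ R) ∧ (¬W ∧ R) = True
      ¬E ∨ R = True
        ¬E = False
      ¬W ∧ R = True
        ¬W = True
    W ∨ A = True
Both conjuncts True, so the formula holds.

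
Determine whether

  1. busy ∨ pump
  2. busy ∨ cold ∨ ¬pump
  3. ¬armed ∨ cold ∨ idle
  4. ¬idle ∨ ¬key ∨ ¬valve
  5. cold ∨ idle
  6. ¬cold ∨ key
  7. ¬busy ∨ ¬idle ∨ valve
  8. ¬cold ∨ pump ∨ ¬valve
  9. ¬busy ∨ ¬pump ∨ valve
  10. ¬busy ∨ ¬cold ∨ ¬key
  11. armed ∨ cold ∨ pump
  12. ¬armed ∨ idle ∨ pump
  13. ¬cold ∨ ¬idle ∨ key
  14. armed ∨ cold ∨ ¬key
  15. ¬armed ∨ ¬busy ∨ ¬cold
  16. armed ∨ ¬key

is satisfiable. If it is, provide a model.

Set cold = True.
  then (¬cold ∨ key) forces key = True.
  then (¬busy ∨ ¬cold ∨ ¬key) forces busy = False.
  then (armed ∨ ¬key) forces armed = True.
  then (busy ∨ pump) forces pump = True.
Set valve = True.
  then (¬idle ∨ ¬key ∨ ¬valve) forces idle = False.
All clauses satisfied.

cold = True, busy = False, key = True, valve = True, idle = False, armed = True, pump = True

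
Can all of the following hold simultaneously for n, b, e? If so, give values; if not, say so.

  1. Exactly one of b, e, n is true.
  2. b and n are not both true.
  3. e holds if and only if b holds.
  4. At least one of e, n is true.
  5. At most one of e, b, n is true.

n = True, b = False, e = False

  (1) {b, e, n}: 1 true — exactly one ✓
  (2) b=F, n=T — not both ✓
  (3) e=F, b=F — same ✓
  (4) {e, n}: 1 true — at least one ✓
  (5) {e, b, n}: 1 true — at most one ✓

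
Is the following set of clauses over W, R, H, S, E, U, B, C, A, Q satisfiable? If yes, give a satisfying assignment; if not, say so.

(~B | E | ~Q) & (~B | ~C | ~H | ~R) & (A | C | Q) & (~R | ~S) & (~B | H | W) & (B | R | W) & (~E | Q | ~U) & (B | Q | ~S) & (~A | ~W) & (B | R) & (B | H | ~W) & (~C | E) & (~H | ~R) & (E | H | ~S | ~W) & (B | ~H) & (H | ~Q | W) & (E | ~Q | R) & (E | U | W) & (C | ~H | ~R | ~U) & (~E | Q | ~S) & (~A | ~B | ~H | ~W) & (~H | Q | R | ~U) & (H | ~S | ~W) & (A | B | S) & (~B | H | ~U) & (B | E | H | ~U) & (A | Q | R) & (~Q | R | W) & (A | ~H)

W: True; R: True; H: False; S: False; E: True; U: False; B: True; C: True; A: False; Q: False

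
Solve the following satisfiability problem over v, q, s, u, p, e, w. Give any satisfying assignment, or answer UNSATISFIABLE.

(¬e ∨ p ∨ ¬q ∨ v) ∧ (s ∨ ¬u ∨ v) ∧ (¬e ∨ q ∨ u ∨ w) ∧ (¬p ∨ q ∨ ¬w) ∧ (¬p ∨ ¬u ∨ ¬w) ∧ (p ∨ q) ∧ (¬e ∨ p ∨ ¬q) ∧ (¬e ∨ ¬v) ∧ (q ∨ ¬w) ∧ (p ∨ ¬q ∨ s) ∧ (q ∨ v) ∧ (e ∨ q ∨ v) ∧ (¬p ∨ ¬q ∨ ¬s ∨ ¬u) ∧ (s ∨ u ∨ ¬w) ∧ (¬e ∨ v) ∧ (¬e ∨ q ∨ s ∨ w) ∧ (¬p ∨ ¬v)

Set v = True.
  then (¬e ∨ ¬v) forces e = False.
  then (¬p ∨ ¬v) forces p = False.
  then (p ∨ q) forces q = True.
  then (p ∨ ¬q ∨ s) forces s = True.
Set u = True.
Set w = True.
All clauses satisfied.

v = True, q = True, s = True, u = True, p = False, e = False, w = True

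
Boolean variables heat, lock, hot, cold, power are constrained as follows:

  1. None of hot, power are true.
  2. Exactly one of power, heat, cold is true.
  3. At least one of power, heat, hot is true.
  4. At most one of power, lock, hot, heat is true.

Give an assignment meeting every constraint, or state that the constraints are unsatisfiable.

heat = True, lock = False, hot = False, cold = False, power = False

  (1) {hot, power}: 0 true — none ✓
  (2) {power, heat, cold}: 1 true — exactly one ✓
  (3) {power, heat, hot}: 1 true — at least one ✓
  (4) {power, lock, hot, heat}: 1 true — at most one ✓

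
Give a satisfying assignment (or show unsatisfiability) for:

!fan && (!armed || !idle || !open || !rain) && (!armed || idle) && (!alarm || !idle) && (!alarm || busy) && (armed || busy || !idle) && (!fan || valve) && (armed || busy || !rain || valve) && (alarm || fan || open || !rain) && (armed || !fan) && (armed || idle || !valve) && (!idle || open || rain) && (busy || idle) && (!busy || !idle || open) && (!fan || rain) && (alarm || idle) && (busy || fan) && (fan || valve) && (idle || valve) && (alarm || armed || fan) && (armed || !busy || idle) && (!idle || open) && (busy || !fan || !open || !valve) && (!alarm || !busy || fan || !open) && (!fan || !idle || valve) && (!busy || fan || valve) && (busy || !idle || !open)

valve: True; armed: True; alarm: False; open: True; rain: False; fan: False; busy: True; idle: True

Unit clause (!fan) forces fan = False.
In (busy || fan) only busy is left, so busy = True.
In (fan || valve) only valve is left, so valve = True.
Try armed = False:
  (armed || idle || !valve) forces idle = True.
  (!alarm || !idle) forces alarm = False.
  clause (alarm || armed || fan) is falsified — backtrack.
So armed = True.
  then (!armed || idle) forces idle = True.
  then (!alarm || !idle) forces alarm = False.
  then (!busy || !idle || open) forces open = True.
  then (!armed || !idle || !open || !rain) forces rain = False.
All clauses satisfied.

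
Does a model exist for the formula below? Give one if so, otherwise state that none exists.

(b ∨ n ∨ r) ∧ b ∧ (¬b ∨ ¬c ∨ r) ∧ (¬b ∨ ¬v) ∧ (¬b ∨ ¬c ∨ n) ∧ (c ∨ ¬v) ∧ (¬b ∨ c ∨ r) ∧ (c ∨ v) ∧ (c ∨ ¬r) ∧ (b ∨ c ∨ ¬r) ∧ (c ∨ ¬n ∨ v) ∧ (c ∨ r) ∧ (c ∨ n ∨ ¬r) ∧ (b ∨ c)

n = True; r = True; c = True; b = True; v = False

Unit clause (b) forces b = True.
In (¬b ∨ ¬v) only ¬v is left, so v = False.
In (c ∨ v) only c is left, so c = True.
In (¬b ∨ ¬c ∨ r) only r is left, so r = True.
In (¬b ∨ ¬c ∨ n) only n is left, so n = True.
All clauses satisfied.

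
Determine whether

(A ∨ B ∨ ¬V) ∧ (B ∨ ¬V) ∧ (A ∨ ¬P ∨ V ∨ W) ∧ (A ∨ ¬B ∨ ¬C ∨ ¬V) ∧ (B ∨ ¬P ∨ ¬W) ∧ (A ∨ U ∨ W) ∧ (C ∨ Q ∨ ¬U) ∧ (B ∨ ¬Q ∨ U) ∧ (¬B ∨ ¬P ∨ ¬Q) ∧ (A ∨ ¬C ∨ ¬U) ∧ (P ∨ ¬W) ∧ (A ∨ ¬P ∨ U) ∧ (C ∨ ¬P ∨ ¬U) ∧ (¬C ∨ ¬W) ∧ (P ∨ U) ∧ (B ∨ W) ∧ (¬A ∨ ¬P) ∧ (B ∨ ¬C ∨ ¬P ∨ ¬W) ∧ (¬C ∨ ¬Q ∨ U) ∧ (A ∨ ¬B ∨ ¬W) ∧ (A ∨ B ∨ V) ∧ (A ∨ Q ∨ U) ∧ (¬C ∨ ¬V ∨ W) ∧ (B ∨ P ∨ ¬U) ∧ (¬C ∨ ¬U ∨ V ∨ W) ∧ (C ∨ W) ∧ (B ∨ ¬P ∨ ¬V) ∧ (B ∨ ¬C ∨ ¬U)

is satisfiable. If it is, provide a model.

UNSATISFIABLE

Case P = True:
  (¬A ∨ ¬P) forces A = False.
  (A ∨ ¬P ∨ U) forces U = True.
  (A ∨ ¬C ∨ ¬U) forces C = False.
  Clause (C ∨ ¬P ∨ ¬U) is falsified — contradiction.
Case P = False:
  (P ∨ ¬W) forces W = False.
  (P ∨ U) forces U = True.
  (B ∨ W) forces B = True.
  (C ∨ W) forces C = True.
  (A ∨ ¬C ∨ ¬U) forces A = True.
  (¬C ∨ ¬V ∨ W) forces V = False.
  Clause (¬C ∨ ¬U ∨ V ∨ W) is falsified — contradiction.
Both cases fail, so the formula is unsatisfiable.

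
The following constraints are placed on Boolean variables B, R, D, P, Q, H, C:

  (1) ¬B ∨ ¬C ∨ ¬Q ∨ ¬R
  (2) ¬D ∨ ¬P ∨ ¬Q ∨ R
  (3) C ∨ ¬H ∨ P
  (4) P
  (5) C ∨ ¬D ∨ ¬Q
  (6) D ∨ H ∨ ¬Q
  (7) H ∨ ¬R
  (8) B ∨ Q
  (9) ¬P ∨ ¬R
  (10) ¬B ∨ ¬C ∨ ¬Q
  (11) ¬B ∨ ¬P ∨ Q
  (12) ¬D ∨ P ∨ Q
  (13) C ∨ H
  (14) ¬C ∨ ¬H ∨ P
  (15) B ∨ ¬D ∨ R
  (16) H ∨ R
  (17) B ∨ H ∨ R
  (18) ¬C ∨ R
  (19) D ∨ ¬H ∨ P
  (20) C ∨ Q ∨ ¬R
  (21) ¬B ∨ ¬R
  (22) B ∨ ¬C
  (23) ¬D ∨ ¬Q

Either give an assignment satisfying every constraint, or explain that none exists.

B=F, R=F, D=F, P=T, Q=T, H=T, C=F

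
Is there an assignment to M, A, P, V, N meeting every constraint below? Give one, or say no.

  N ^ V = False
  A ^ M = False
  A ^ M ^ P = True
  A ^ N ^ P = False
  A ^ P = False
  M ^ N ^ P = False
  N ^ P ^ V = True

M = True, A = True, P = True, V = False, N = False

N ^ V = F ^ F = False ✓
A ^ M = T ^ T = False ✓
A ^ M ^ P = T ^ T ^ T = True ✓
A ^ N ^ P = T ^ F ^ T = False ✓
A ^ P = T ^ T = False ✓
M ^ N ^ P = T ^ F ^ T = False ✓
N ^ P ^ V = F ^ T ^ F = True ✓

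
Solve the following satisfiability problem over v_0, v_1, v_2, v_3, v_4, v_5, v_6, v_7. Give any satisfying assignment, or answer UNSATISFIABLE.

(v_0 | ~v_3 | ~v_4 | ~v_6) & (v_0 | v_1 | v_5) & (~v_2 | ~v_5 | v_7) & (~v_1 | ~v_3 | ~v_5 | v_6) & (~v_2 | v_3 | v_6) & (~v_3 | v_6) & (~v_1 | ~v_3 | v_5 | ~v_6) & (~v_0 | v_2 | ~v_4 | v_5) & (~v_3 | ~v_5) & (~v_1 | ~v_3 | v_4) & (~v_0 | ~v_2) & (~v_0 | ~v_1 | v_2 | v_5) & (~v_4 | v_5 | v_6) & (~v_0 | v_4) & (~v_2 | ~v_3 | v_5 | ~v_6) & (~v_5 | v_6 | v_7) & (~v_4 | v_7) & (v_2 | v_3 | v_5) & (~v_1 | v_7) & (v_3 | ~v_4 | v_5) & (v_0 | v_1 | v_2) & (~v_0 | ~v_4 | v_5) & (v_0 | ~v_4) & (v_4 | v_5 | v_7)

v_0=F; v_1=T; v_2=T; v_3=F; v_4=F; v_5=T; v_6=T; v_7=T

Set v_0 = False.
  then (v_0 | ~v_4) forces v_4 = False.
Set v_1 = True.
  then (~v_1 | ~v_3 | v_4) forces v_3 = False.
  then (~v_1 | v_7) forces v_7 = True.
Set v_2 = True.
  then (~v_2 | v_3 | v_6) forces v_6 = True.
Set v_5 = True.
All clauses satisfied.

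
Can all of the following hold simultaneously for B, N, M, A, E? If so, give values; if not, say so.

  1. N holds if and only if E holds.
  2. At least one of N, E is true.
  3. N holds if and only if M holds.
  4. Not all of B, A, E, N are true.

B=F, N=T, M=T, A=T, E=T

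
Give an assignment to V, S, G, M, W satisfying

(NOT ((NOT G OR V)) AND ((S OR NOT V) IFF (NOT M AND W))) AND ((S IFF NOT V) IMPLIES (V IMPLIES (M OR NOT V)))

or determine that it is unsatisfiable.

V: False, S: False, G: True, M: False, W: True

  NOT ((NOT G OR V)) AND ((S OR NOT V) IFF (NOT M AND W)) = True
    NOT ((NOT G OR V)) = True
      NOT G OR V = False
        NOT G = False
    (S OR NOT V) IFF (NOT M AND W) = True
      S OR NOT V = True
        NOT V = True
      NOT M AND W = True
        NOT M = True
  (S IFF NOT V) IMPLIES (V IMPLIES (M OR NOT V)) = True
    S IFF NOT V = False
      NOT V = True
    V IMPLIES (M OR NOT V) = True
      M OR NOT V = True
        NOT V = True
Both conjuncts True, so the formula holds.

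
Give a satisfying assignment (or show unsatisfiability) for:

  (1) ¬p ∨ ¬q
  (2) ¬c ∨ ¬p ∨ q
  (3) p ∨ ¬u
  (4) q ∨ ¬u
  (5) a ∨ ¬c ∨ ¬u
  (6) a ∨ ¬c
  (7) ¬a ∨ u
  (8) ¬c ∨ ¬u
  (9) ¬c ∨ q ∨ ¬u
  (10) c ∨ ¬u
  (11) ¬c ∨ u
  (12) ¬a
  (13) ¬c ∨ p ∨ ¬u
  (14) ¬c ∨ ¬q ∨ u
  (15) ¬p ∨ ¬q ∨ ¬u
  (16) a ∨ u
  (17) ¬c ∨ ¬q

Case a = True:
  Clause (¬a) is falsified — contradiction.
Case a = False:
  (a ∨ ¬c) forces c = False.
  (c ∨ ¬u) forces u = False.
  Clause (a ∨ u) is falsified — contradiction.
Both cases fail, so the formula is unsatisfiable.

UNSATISFIABLE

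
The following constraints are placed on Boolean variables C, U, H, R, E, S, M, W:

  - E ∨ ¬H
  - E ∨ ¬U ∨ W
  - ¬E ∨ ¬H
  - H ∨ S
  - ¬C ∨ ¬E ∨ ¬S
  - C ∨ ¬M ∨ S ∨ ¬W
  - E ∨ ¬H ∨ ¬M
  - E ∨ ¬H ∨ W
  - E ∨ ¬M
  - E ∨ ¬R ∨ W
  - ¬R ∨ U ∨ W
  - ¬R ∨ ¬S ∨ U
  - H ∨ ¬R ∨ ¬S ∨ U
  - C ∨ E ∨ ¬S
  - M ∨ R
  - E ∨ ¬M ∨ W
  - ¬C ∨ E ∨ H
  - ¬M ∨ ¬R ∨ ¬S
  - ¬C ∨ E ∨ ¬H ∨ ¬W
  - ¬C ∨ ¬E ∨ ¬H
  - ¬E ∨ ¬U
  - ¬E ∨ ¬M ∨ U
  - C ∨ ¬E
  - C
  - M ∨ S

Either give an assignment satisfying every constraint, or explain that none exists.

Unsatisfiable

Case H = True:
  (E ∨ ¬H) forces E = True.
  Clause (¬E ∨ ¬H) is falsified — contradiction.
Case H = False:
  (H ∨ S) forces S = True.
  (C) forces C = True.
  (¬C ∨ ¬E ∨ ¬S) forces E = False.
  Clause (¬C ∨ E ∨ H) is falsified — contradiction.
Both cases fail, so the formula is unsatisfiable.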